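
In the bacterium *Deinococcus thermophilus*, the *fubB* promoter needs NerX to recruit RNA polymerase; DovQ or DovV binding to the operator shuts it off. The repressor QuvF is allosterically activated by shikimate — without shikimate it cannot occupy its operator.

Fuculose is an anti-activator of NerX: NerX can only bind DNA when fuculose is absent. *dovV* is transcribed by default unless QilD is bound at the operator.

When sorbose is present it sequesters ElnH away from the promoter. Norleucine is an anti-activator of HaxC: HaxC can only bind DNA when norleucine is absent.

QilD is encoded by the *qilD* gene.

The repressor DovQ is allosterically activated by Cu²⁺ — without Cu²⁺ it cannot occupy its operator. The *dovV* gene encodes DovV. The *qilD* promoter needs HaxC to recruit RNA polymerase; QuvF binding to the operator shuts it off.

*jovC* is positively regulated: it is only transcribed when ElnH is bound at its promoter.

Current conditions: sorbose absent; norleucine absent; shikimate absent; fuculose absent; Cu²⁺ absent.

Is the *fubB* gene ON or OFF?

Fuculose is absent, so NerX is active.
Cu²⁺ is absent, so DovQ is inactive.
Norleucine is absent, so HaxC is active.
Shikimate is absent, so QuvF is inactive.
No repressor is bound and HaxC is active, so *qilD* is transcribed.
So QilD is produced and active.
With repressor QilD bound, *dovV* is not transcribed.
So DovV is not produced.
No repressor is bound and NerX is active, so *fubB* is transcribed.

ON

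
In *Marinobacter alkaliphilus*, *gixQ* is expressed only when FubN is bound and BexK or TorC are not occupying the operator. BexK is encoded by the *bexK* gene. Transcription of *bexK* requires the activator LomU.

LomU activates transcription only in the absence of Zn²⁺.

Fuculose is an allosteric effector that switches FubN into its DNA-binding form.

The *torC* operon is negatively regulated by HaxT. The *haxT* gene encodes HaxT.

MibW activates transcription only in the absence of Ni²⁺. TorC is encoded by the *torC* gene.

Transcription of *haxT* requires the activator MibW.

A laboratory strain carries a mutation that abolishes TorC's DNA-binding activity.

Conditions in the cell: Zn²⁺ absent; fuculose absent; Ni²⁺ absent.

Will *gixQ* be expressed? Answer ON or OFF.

Zn²⁺ is absent, so LomU is active.
No repressor is bound and LomU is active, so *bexK* is transcribed.
So BexK is produced and active.
Fuculose is absent, so FubN is inactive.
TorC is non-functional in this strain, so it has no effect.
With repressor BexK bound, *gixQ* is not transcribed.

OFF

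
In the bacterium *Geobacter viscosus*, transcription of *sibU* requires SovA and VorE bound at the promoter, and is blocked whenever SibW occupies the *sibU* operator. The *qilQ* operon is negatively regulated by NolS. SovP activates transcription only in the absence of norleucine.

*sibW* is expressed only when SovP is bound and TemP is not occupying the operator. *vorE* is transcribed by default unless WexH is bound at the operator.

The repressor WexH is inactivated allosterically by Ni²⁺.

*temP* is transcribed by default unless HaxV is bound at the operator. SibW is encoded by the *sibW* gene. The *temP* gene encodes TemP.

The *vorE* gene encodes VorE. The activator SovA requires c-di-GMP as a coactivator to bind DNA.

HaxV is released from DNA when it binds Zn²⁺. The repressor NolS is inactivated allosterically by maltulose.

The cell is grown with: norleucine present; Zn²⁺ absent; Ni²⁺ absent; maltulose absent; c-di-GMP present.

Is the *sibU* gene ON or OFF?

Norleucine is present, so SovP is inactive.
Zn²⁺ is absent, so HaxV is active.
With repressor HaxV bound, *temP* is not transcribed.
So TemP is not produced.
Required activator SovP is absent, so *sibW* is not transcribed.
So SibW is not produced.
c-di-GMP is present, so SovA is active.
Ni²⁺ is absent, so WexH is active.
With repressor WexH bound, *vorE* is not transcribed.
So VorE is not produced.
Required activator VorE is absent, so *sibU* is not transcribed.

OFF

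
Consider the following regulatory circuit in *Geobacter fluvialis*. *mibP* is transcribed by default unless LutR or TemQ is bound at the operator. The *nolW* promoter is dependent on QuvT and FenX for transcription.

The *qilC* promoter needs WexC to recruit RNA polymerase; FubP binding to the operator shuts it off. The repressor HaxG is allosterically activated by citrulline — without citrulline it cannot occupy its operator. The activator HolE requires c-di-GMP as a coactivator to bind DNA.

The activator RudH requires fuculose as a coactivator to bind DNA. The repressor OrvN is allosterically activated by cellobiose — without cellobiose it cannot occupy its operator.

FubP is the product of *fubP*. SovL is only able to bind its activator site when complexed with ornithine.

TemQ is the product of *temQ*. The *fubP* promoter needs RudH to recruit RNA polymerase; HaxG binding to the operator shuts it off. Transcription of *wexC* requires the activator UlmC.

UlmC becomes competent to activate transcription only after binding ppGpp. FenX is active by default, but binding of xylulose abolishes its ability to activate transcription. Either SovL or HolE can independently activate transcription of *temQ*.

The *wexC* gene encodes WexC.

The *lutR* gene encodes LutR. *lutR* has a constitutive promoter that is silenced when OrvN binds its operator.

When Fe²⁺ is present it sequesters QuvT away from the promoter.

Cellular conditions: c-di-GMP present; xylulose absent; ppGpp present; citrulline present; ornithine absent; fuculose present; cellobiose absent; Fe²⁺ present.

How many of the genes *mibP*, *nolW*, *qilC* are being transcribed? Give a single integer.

Cellobiose is absent, so OrvN is inactive.
With no repressor bound, *lutR* is transcribed.
So LutR is produced and active.
Ornithine is absent, so SovL is inactive.
c-di-GMP is present, so HolE is active.
Activator HolE is present, so *temQ* is transcribed.
So TemQ is produced and active.
With repressor LutR bound, *mibP* is not transcribed.
→ *mibP* is OFF.
Fe²⁺ is present, so QuvT is inactive.
Xylulose is absent, so FenX is active.
Required activator QuvT is absent, so *nolW* is not transcribed.
→ *nolW* is OFF.
ppGpp is present, so UlmC is active.
No repressor is bound and UlmC is active, so *wexC* is transcribed.
So WexC is produced and active.
Fuculose is present, so RudH is active.
Citrulline is present, so HaxG is active.
With repressor HaxG bound, *fubP* is not transcribed.
So FubP is not produced.
No repressor is bound and WexC is active, so *qilC* is transcribed.
→ *qilC* is ON.
1 of the 3 genes is transcribed.

1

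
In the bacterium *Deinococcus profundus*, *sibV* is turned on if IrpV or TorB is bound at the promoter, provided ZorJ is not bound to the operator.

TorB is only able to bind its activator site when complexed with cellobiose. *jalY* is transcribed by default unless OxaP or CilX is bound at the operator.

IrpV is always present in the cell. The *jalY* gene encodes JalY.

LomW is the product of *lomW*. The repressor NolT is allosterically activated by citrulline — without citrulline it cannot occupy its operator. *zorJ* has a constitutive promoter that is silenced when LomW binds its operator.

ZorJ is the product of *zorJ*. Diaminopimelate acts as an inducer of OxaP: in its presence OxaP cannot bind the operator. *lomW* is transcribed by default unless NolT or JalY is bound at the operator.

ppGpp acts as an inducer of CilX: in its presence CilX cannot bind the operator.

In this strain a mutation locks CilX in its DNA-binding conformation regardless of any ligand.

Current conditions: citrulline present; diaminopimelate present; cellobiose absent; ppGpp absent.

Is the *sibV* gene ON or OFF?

IrpV is produced constitutively and is active.
Cellobiose is absent, so TorB is inactive.
Citrulline is present, so NolT is active.
Diaminopimelate is present, so OxaP is inactive.
CilX is constitutively active in this strain.
With repressor CilX bound, *jalY* is not transcribed.
So JalY is not produced.
With repressor NolT bound, *lomW* is not transcribed.
So LomW is not produced.
With no repressor bound, *zorJ* is transcribed.
So ZorJ is produced and active.
With repressor ZorJ bound, *sibV* is not transcribed.

OFF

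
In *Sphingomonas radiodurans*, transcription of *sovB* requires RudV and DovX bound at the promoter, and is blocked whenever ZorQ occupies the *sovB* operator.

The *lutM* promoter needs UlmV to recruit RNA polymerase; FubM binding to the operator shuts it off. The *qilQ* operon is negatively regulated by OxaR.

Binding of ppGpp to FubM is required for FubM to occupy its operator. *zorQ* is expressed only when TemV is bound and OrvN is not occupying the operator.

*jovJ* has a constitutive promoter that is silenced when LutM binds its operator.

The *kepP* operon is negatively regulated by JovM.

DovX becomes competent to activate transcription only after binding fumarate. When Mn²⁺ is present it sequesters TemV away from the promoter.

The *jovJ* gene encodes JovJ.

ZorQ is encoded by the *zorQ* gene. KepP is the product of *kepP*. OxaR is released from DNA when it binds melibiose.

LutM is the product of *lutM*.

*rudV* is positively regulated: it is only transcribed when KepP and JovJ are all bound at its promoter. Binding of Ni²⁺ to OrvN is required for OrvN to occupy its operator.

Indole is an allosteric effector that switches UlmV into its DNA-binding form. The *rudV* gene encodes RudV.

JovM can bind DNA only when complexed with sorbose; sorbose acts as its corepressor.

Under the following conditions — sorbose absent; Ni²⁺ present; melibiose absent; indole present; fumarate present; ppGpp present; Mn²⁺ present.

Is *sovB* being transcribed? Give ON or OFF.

Sorbose is absent, so JovM is inactive.
With no repressor bound, *kepP* is transcribed.
So KepP is produced and active.
Indole is present, so UlmV is active.
ppGpp is present, so FubM is active.
With repressor FubM bound, *lutM* is not transcribed.
So LutM is not produced.
With no repressor bound, *jovJ* is transcribed.
So JovJ is produced and active.
No repressor is bound and KepP and JovJ are active, so *rudV* is transcribed.
So RudV is produced and active.
Mn²⁺ is present, so TemV is inactive.
Ni²⁺ is present, so OrvN is active.
With repressor OrvN bound, *zorQ* is not transcribed.
So ZorQ is not produced.
Fumarate is present, so DovX is active.
No repressor is bound and RudV and DovX are active, so *sovB* is transcribed.

ON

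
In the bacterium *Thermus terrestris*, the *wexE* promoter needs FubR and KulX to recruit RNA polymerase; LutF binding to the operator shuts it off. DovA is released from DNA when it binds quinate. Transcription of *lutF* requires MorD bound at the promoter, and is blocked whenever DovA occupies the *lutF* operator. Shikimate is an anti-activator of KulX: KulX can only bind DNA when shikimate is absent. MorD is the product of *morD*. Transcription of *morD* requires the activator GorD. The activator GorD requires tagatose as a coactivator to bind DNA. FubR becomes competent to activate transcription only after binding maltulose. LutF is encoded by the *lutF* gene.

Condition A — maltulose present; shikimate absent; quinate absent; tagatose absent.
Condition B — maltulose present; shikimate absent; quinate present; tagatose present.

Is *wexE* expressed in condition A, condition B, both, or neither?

Condition A:
Maltulose is present, so FubR is active.
Shikimate is absent, so KulX is active.
Quinate is absent, so DovA is active.
Tagatose is absent, so GorD is inactive.
Required activator GorD is absent, so *morD* is not transcribed.
So MorD is not produced.
With repressor DovA bound, *lutF* is not transcribed.
So LutF is not produced.
No repressor is bound and FubR and KulX are active, so *wexE* is transcribed.
→ *wexE* is ON in A.
Condition B:
Maltulose is present, so FubR is active.
Shikimate is absent, so KulX is active.
Quinate is present, so DovA is inactive.
Tagatose is present, so GorD is active.
No repressor is bound and GorD is active, so *morD* is transcribed.
So MorD is produced and active.
No repressor is bound and MorD is active, so *lutF* is transcribed.
So LutF is produced and active.
With repressor LutF bound, *wexE* is not transcribed.
→ *wexE* is OFF in B.

A only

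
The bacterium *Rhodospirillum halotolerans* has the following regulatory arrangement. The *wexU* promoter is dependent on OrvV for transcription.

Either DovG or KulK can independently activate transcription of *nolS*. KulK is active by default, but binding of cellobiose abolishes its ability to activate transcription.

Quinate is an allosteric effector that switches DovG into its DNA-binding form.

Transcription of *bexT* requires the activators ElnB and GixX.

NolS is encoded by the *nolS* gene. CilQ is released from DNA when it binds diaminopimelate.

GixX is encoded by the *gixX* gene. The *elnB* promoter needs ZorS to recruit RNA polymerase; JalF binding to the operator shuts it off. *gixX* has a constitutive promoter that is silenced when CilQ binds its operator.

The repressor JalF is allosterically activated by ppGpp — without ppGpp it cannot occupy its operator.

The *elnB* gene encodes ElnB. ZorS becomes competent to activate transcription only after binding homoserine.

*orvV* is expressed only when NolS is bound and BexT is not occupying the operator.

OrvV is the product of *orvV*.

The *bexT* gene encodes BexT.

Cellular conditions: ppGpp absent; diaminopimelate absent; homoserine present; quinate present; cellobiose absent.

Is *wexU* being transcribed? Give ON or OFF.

ppGpp is absent, so JalF is inactive.
Homoserine is present, so ZorS is active.
No repressor is bound and ZorS is active, so *elnB* is transcribed.
So ElnB is produced and active.
Diaminopimelate is absent, so CilQ is active.
With repressor CilQ bound, *gixX* is not transcribed.
So GixX is not produced.
Required activator GixX is absent, so *bexT* is not transcribed.
So BexT is not produced.
Quinate is present, so DovG is active.
Cellobiose is absent, so KulK is active.
Activator DovG is present, so *nolS* is transcribed.
So NolS is produced and active.
No repressor is bound and NolS is active, so *orvV* is transcribed.
So OrvV is produced and active.
No repressor is bound and OrvV is active, so *wexU* is transcribed.

ON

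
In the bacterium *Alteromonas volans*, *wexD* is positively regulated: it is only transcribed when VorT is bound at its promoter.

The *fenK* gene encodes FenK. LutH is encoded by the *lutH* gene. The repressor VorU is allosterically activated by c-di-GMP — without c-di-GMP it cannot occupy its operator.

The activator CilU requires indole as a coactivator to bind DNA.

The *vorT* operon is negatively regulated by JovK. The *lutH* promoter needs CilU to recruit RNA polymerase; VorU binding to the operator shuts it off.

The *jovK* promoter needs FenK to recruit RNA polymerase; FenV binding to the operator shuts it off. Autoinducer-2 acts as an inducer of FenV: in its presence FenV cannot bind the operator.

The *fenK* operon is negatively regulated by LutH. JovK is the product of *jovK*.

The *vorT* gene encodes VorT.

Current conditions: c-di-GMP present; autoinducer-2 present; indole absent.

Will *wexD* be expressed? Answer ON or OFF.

OFF

c-di-GMP is present, so VorU is active.
Indole is absent, so CilU is inactive.
With repressor VorU bound, *lutH* is not transcribed.
So LutH is not produced.
With no repressor bound, *fenK* is transcribed.
So FenK is produced and active.
Autoinducer-2 is present, so FenV is inactive.
No repressor is bound and FenK is active, so *jovK* is transcribed.
So JovK is produced and active.
With repressor JovK bound, *vorT* is not transcribed.
So VorT is not produced.
Required activator VorT is absent, so *wexD* is not transcribed.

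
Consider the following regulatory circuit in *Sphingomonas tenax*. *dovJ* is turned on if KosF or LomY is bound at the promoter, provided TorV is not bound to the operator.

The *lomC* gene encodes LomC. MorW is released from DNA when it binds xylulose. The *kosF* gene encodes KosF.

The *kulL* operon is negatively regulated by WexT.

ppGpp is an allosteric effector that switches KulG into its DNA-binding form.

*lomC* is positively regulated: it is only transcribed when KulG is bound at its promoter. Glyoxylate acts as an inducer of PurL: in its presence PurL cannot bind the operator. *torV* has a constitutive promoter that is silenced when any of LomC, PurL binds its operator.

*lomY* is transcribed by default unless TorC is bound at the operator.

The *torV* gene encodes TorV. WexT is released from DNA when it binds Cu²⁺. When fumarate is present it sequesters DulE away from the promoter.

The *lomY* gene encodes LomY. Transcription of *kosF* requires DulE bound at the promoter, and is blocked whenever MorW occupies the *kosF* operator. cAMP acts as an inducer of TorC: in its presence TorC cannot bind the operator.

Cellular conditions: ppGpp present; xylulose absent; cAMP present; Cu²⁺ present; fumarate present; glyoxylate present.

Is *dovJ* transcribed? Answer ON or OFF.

ON

ppGpp is present, so KulG is active.
No repressor is bound and KulG is active, so *lomC* is transcribed.
So LomC is produced and active.
Glyoxylate is present, so PurL is inactive.
With repressor LomC bound, *torV* is not transcribed.
So TorV is not produced.
Xylulose is absent, so MorW is active.
Fumarate is present, so DulE is inactive.
With repressor MorW bound, *kosF* is not transcribed.
So KosF is not produced.
cAMP is present, so TorC is inactive.
With no repressor bound, *lomY* is transcribed.
So LomY is produced and active.
Activator LomY is present, so *dovJ* is transcribed.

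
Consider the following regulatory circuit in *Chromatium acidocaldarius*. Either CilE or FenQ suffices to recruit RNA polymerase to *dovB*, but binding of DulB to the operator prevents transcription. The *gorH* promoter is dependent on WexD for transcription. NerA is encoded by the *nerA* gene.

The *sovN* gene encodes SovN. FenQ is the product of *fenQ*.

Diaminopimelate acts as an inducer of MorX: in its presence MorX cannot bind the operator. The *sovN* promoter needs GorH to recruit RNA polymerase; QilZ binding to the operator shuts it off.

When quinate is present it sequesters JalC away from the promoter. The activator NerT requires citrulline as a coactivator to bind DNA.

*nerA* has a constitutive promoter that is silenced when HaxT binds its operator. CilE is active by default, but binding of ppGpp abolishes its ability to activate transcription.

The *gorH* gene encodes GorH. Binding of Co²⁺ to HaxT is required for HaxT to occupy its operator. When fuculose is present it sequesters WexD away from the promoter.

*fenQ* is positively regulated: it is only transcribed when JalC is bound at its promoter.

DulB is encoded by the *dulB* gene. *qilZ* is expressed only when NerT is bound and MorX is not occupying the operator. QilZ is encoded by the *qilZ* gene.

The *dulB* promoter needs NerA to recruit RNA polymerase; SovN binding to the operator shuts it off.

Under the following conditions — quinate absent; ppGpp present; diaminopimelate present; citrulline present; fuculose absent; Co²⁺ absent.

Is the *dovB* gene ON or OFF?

Fuculose is absent, so WexD is active.
No repressor is bound and WexD is active, so *gorH* is transcribed.
So GorH is produced and active.
Diaminopimelate is present, so MorX is inactive.
Citrulline is present, so NerT is active.
No repressor is bound and NerT is active, so *qilZ* is transcribed.
So QilZ is produced and active.
With repressor QilZ bound, *sovN* is not transcribed.
So SovN is not produced.
Co²⁺ is absent, so HaxT is inactive.
With no repressor bound, *nerA* is transcribed.
So NerA is produced and active.
No repressor is bound and NerA is active, so *dulB* is transcribed.
So DulB is produced and active.
ppGpp is present, so CilE is inactive.
Quinate is absent, so JalC is active.
No repressor is bound and JalC is active, so *fenQ* is transcribed.
So FenQ is produced and active.
With repressor DulB bound, *dovB* is not transcribed.

OFF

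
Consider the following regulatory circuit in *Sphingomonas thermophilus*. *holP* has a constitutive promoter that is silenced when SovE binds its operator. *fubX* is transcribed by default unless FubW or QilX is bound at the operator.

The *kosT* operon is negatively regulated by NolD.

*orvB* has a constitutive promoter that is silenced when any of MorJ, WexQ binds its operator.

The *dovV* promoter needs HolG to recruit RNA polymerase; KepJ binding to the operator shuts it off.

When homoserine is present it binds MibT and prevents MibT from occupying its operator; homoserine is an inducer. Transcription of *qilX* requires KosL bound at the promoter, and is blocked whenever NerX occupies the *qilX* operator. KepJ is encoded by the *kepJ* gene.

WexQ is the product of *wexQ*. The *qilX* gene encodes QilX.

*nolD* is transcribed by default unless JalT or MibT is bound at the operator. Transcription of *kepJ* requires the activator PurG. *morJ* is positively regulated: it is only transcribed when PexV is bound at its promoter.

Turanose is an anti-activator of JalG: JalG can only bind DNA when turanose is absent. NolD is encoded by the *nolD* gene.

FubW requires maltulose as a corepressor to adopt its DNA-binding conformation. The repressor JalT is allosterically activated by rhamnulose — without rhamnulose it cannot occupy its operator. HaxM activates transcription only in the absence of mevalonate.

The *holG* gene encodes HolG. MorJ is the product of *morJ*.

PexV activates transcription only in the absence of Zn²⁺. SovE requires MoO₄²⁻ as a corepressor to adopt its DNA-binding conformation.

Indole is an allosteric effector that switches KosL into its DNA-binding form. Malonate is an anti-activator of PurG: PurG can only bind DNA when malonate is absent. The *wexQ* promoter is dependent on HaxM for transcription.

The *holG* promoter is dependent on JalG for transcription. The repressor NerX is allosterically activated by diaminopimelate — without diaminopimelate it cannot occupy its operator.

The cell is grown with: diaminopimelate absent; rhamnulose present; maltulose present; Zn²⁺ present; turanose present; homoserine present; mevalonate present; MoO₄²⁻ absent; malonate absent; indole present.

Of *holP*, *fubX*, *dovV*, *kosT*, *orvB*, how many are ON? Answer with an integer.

MoO₄²⁻ is absent, so SovE is inactive.
With no repressor bound, *holP* is transcribed.
→ *holP* is ON.
Maltulose is present, so FubW is active.
Diaminopimelate is absent, so NerX is inactive.
Indole is present, so KosL is active.
No repressor is bound and KosL is active, so *qilX* is transcribed.
So QilX is produced and active.
With repressor FubW bound, *fubX* is not transcribed.
→ *fubX* is OFF.
Malonate is absent, so PurG is active.
No repressor is bound and PurG is active, so *kepJ* is transcribed.
So KepJ is produced and active.
Turanose is present, so JalG is inactive.
Required activator JalG is absent, so *holG* is not transcribed.
So HolG is not produced.
With repressor KepJ bound, *dovV* is not transcribed.
→ *dovV* is OFF.
Rhamnulose is present, so JalT is active.
Homoserine is present, so MibT is inactive.
With repressor JalT bound, *nolD* is not transcribed.
So NolD is not produced.
With no repressor bound, *kosT* is transcribed.
→ *kosT* is ON.
Zn²⁺ is present, so PexV is inactive.
Required activator PexV is absent, so *morJ* is not transcribed.
So MorJ is not produced.
Mevalonate is present, so HaxM is inactive.
Required activator HaxM is absent, so *wexQ* is not transcribed.
So WexQ is not produced.
With no repressor bound, *orvB* is transcribed.
→ *orvB* is ON.
3 of the 5 genes are transcribed.

3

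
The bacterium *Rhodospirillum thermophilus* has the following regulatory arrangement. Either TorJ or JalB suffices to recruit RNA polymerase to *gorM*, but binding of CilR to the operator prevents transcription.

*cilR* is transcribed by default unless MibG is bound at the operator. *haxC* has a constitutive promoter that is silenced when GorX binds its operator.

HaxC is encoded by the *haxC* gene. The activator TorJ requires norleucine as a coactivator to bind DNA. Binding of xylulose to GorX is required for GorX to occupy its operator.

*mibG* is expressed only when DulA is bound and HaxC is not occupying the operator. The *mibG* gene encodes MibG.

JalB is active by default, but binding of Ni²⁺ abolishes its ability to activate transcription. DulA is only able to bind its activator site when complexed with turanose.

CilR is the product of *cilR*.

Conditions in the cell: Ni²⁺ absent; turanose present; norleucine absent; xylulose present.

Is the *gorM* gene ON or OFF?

ON

Norleucine is absent, so TorJ is inactive.
Xylulose is present, so GorX is active.
With repressor GorX bound, *haxC* is not transcribed.
So HaxC is not produced.
Turanose is present, so DulA is active.
No repressor is bound and DulA is active, so *mibG* is transcribed.
So MibG is produced and active.
With repressor MibG bound, *cilR* is not transcribed.
So CilR is not produced.
Ni²⁺ is absent, so JalB is active.
Activator JalB is present, so *gorM* is transcribed.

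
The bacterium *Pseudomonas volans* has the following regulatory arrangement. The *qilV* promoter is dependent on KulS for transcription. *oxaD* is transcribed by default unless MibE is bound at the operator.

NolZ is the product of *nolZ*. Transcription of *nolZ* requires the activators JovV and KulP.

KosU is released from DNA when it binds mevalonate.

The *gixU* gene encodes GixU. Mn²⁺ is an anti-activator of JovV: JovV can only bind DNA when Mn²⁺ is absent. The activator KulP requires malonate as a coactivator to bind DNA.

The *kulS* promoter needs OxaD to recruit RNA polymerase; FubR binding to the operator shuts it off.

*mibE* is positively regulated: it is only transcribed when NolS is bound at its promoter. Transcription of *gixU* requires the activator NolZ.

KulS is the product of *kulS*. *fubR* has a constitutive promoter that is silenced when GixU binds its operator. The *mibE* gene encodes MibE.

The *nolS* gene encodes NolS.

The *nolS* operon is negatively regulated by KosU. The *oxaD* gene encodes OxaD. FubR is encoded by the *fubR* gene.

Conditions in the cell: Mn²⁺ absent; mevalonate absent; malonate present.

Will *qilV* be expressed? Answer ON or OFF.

Mn²⁺ is absent, so JovV is active.
Malonate is present, so KulP is active.
No repressor is bound and JovV and KulP are active, so *nolZ* is transcribed.
So NolZ is produced and active.
No repressor is bound and NolZ is active, so *gixU* is transcribed.
So GixU is produced and active.
With repressor GixU bound, *fubR* is not transcribed.
So FubR is not produced.
Mevalonate is absent, so KosU is active.
With repressor KosU bound, *nolS* is not transcribed.
So NolS is not produced.
Required activator NolS is absent, so *mibE* is not transcribed.
So MibE is not produced.
With no repressor bound, *oxaD* is transcribed.
So OxaD is produced and active.
No repressor is bound and OxaD is active, so *kulS* is transcribed.
So KulS is produced and active.
No repressor is bound and KulS is active, so *qilV* is transcribed.

ON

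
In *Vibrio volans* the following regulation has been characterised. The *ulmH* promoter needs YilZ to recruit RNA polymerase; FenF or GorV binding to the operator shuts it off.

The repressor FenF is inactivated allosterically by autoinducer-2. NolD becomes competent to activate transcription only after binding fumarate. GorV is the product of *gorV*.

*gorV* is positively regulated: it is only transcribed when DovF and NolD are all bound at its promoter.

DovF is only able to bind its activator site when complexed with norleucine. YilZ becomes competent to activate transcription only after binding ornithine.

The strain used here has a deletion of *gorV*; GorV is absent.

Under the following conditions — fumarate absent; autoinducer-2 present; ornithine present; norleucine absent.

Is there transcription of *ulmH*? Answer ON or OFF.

Ornithine is present, so YilZ is active.
Autoinducer-2 is present, so FenF is inactive.
GorV is non-functional in this strain, so it has no effect.
No repressor is bound and YilZ is active, so *ulmH* is transcribed.

ON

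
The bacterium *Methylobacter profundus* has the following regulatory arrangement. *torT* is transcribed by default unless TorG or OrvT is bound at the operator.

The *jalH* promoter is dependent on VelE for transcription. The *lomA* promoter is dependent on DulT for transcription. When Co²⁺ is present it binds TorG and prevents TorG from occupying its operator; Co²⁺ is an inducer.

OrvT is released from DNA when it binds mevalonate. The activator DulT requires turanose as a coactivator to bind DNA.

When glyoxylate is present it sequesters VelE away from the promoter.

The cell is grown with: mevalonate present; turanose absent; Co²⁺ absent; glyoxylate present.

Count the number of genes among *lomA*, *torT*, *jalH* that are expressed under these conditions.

0

Turanose is absent, so DulT is inactive.
Required activator DulT is absent, so *lomA* is not transcribed.
→ *lomA* is OFF.
Co²⁺ is absent, so TorG is active.
Mevalonate is present, so OrvT is inactive.
With repressor TorG bound, *torT* is not transcribed.
→ *torT* is OFF.
Glyoxylate is present, so VelE is inactive.
Required activator VelE is absent, so *jalH* is not transcribed.
→ *jalH* is OFF.
0 of the 3 genes are transcribed.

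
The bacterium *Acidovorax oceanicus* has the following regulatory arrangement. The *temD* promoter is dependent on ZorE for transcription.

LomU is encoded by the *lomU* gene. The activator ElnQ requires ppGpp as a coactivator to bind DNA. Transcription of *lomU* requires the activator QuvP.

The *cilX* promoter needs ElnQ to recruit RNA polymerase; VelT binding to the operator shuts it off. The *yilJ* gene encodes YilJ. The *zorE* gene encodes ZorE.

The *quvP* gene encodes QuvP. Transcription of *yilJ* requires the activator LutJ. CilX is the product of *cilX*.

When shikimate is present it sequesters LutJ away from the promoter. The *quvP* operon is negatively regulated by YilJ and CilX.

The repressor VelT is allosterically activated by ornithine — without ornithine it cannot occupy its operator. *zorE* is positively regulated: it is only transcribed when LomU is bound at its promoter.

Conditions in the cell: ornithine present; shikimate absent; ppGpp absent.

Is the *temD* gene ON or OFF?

OFF

Shikimate is absent, so LutJ is active.
No repressor is bound and LutJ is active, so *yilJ* is transcribed.
So YilJ is produced and active.
Ornithine is present, so VelT is active.
ppGpp is absent, so ElnQ is inactive.
With repressor VelT bound, *cilX* is not transcribed.
So CilX is not produced.
With repressor YilJ bound, *quvP* is not transcribed.
So QuvP is not produced.
Required activator QuvP is absent, so *lomU* is not transcribed.
So LomU is not produced.
Required activator LomU is absent, so *zorE* is not transcribed.
So ZorE is not produced.
Required activator ZorE is absent, so *temD* is not transcribed.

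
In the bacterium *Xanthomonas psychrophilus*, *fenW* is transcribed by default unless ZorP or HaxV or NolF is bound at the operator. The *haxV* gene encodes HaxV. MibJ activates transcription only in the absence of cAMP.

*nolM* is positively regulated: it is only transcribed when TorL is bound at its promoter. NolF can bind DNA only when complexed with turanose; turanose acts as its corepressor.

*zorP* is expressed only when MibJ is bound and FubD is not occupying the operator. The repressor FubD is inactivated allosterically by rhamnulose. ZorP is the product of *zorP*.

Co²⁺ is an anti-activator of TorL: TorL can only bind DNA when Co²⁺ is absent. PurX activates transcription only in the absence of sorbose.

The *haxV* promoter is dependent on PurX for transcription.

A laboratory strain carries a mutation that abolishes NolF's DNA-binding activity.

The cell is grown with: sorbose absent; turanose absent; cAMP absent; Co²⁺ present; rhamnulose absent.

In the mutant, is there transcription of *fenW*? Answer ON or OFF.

OFF

Rhamnulose is absent, so FubD is active.
cAMP is absent, so MibJ is active.
With repressor FubD bound, *zorP* is not transcribed.
So ZorP is not produced.
Sorbose is absent, so PurX is active.
No repressor is bound and PurX is active, so *haxV* is transcribed.
So HaxV is produced and active.
NolF is non-functional in this strain, so it has no effect.
With repressor HaxV bound, *fenW* is not transcribed.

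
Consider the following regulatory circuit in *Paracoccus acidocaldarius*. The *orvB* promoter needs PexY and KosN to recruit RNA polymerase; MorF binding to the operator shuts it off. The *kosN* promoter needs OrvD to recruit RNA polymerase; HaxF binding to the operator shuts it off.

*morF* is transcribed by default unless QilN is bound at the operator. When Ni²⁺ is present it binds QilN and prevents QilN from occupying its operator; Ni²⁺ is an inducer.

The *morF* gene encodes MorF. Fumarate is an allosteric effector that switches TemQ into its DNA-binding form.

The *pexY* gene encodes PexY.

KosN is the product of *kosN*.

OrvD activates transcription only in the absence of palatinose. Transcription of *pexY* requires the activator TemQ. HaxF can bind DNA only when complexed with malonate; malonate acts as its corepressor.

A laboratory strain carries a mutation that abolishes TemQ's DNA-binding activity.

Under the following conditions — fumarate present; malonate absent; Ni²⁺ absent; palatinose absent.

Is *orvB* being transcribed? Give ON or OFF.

OFF

TemQ is non-functional in this strain, so it has no effect.
Required activator TemQ is absent, so *pexY* is not transcribed.
So PexY is not produced.
Palatinose is absent, so OrvD is active.
Malonate is absent, so HaxF is inactive.
No repressor is bound and OrvD is active, so *kosN* is transcribed.
So KosN is produced and active.
Ni²⁺ is absent, so QilN is active.
With repressor QilN bound, *morF* is not transcribed.
So MorF is not produced.
Required activator PexY is absent, so *orvB* is not transcribed.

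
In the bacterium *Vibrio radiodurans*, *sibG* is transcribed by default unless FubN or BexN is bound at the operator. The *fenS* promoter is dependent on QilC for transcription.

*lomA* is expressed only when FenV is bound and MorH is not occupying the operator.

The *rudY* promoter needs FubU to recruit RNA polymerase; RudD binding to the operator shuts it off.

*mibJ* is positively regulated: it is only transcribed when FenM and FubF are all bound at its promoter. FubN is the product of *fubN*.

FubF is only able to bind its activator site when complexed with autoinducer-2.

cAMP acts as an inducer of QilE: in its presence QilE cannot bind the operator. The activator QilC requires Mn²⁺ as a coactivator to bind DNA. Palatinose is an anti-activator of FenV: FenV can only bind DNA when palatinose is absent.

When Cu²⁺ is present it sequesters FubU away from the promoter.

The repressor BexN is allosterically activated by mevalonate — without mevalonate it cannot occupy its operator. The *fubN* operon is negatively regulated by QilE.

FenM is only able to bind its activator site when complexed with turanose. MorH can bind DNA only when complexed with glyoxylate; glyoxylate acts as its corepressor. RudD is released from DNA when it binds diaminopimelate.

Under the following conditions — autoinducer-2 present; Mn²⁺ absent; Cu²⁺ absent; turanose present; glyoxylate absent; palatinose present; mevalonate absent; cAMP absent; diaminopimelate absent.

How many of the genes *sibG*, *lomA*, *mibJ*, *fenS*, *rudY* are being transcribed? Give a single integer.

cAMP is absent, so QilE is active.
With repressor QilE bound, *fubN* is not transcribed.
So FubN is not produced.
Mevalonate is absent, so BexN is inactive.
With no repressor bound, *sibG* is transcribed.
→ *sibG* is ON.
Palatinose is present, so FenV is inactive.
Glyoxylate is absent, so MorH is inactive.
Required activator FenV is absent, so *lomA* is not transcribed.
→ *lomA* is OFF.
Turanose is present, so FenM is active.
Autoinducer-2 is present, so FubF is active.
No repressor is bound and FenM and FubF are active, so *mibJ* is transcribed.
→ *mibJ* is ON.
Mn²⁺ is absent, so QilC is inactive.
Required activator QilC is absent, so *fenS* is not transcribed.
→ *fenS* is OFF.
Cu²⁺ is absent, so FubU is active.
Diaminopimelate is absent, so RudD is active.
With repressor RudD bound, *rudY* is not transcribed.
→ *rudY* is OFF.
2 of the 5 genes are transcribed.

2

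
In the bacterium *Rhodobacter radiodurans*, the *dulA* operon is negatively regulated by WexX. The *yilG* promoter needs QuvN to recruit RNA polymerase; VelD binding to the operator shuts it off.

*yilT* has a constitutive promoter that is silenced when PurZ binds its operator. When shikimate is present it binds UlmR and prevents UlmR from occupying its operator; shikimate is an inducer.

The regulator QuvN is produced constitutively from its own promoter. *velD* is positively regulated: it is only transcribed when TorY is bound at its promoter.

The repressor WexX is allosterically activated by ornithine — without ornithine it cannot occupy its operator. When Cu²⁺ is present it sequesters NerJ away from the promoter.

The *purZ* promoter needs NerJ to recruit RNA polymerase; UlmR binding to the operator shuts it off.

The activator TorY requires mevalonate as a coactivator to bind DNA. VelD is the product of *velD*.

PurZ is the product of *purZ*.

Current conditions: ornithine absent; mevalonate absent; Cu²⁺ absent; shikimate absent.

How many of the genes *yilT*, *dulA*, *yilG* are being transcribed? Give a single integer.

Shikimate is absent, so UlmR is active.
Cu²⁺ is absent, so NerJ is active.
With repressor UlmR bound, *purZ* is not transcribed.
So PurZ is not produced.
With no repressor bound, *yilT* is transcribed.
→ *yilT* is ON.
Ornithine is absent, so WexX is inactive.
With no repressor bound, *dulA* is transcribed.
→ *dulA* is ON.
Mevalonate is absent, so TorY is inactive.
Required activator TorY is absent, so *velD* is not transcribed.
So VelD is not produced.
QuvN is produced constitutively and is active.
No repressor is bound and QuvN is active, so *yilG* is transcribed.
→ *yilG* is ON.
3 of the 3 genes are transcribed.

3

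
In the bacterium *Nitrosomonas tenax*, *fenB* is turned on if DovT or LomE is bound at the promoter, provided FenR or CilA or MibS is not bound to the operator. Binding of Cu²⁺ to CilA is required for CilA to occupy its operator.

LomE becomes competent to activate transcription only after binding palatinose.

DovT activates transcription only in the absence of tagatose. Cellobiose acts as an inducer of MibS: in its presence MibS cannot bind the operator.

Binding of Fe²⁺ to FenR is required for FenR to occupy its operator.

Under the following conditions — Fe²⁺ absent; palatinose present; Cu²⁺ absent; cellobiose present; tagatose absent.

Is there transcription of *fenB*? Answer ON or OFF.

Tagatose is absent, so DovT is active.
Fe²⁺ is absent, so FenR is inactive.
Cu²⁺ is absent, so CilA is inactive.
Palatinose is present, so LomE is active.
Cellobiose is present, so MibS is inactive.
Activator DovT is present, so *fenB* is transcribed.

ON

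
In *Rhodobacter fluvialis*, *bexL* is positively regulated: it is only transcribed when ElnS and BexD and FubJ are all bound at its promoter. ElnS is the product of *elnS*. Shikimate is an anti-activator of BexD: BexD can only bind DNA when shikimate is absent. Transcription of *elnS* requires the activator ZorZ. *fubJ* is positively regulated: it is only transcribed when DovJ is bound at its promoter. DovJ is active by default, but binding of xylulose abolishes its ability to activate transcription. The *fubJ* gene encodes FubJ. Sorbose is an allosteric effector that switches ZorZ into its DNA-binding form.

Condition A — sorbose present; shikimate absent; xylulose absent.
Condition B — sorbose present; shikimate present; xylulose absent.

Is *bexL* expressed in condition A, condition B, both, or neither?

A only

Condition A:
Sorbose is present, so ZorZ is active.
No repressor is bound and ZorZ is active, so *elnS* is transcribed.
So ElnS is produced and active.
Shikimate is absent, so BexD is active.
Xylulose is absent, so DovJ is active.
No repressor is bound and DovJ is active, so *fubJ* is transcribed.
So FubJ is produced and active.
No repressor is bound and ElnS and BexD and FubJ are active, so *bexL* is transcribed.
→ *bexL* is ON in A.
Condition B:
Sorbose is present, so ZorZ is active.
No repressor is bound and ZorZ is active, so *elnS* is transcribed.
So ElnS is produced and active.
Shikimate is present, so BexD is inactive.
Xylulose is absent, so DovJ is active.
No repressor is bound and DovJ is active, so *fubJ* is transcribed.
So FubJ is produced and active.
Required activator BexD is absent, so *bexL* is not transcribed.
→ *bexL* is OFF in B.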